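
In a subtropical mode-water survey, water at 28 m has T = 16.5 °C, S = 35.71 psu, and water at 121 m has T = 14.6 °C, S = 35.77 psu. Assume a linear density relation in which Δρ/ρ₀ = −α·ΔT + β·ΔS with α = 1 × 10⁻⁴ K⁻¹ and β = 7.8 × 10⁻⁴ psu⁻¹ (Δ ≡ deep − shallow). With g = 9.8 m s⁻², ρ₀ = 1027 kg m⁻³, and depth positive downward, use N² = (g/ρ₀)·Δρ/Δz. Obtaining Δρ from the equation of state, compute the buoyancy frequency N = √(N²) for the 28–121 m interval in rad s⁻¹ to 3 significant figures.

5.00 × 10⁻³ rad s⁻¹

ΔT = -1.9 K, ΔS = +0.06 psu (deep − shallow).
Δρ/ρ₀ = −αΔT + βΔS = 1.90 × 10⁻⁴ + 4.68 × 10⁻⁵ = 2.368 × 10⁻⁴, so Δρ ≈ 0.2432 kg m⁻³.
N² = (g/ρ₀)·Δρ/Δz = g·(Δρ/ρ₀)/Δz = 9.8 × 2.368 × 10⁻⁴ / 93 = 2.4953 × 10⁻⁵ s⁻².
N = √(2.4953 × 10⁻⁵) = 4.9953 × 10⁻³ rad s⁻¹ ≈ 5.00 × 10⁻³ rad s⁻¹.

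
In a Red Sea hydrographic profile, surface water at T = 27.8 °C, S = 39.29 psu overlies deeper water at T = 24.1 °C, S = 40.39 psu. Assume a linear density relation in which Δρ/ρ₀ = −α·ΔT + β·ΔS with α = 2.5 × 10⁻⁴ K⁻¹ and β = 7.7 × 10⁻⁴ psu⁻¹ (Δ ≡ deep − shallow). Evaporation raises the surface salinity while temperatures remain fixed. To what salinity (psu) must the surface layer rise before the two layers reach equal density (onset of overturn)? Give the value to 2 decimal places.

41.59 psu

Neutral buoyancy requires −α(T_deep − T_surf) + β(S_deep − S_surf′) = 0.
S_surf′ = S_deep − (α/β)·ΔT = 40.39 − (2.5 × 10⁻⁴/7.7 × 10⁻⁴)·(-3.7) = 41.5913 psu.
Increase required: 41.5913 − 39.29 = 2.3013 psu.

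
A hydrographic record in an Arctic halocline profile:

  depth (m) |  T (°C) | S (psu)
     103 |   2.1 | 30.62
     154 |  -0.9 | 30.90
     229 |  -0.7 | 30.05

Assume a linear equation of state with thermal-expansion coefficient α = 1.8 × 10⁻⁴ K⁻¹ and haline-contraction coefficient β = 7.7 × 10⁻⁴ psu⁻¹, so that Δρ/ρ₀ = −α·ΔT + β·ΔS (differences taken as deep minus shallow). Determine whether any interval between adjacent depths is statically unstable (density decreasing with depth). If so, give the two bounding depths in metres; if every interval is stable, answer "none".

154–229 m

Evaluate Δρ/ρ₀ = −αΔT + βΔS across each adjacent pair:
  103–154 m: −αΔT+βΔS = −(1.8 × 10⁻⁴)(-3.0)+(7.7 × 10⁻⁴)(+0.28) = 7.6 × 10⁻⁴ → stable
  154–229 m: −αΔT+βΔS = −(1.8 × 10⁻⁴)(+0.2)+(7.7 × 10⁻⁴)(-0.85) = -6.9 × 10⁻⁴ → UNSTABLE
The 154–229 m interval has Δρ < 0: lighter water underlies denser water.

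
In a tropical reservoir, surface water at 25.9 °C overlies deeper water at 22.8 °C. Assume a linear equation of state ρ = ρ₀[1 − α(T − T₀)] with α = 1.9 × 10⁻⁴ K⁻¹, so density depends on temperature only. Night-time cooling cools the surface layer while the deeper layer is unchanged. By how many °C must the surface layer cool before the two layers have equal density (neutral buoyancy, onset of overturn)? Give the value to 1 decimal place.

With temperature the only control, equal density requires T_surf′ = T_deep.
T_surf′ = 22.8 °C.
Cooling required: 25.9 − 22.8 = 3.1 °C.

3.1 °C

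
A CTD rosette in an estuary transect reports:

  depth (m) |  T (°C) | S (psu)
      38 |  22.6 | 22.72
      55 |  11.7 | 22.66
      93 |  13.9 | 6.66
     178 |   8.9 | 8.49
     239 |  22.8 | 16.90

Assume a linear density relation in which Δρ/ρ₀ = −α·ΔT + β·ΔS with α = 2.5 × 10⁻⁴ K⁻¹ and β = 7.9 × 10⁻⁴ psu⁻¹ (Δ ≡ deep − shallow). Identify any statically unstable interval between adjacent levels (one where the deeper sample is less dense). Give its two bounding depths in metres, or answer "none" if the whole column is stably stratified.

55–93 m

Evaluate Δρ/ρ₀ = −αΔT + βΔS across each adjacent pair:
  38–55 m: −αΔT+βΔS = −(2.5 × 10⁻⁴)(-10.9)+(7.9 × 10⁻⁴)(-0.06) = 2.7 × 10⁻³ → stable
  55–93 m: −αΔT+βΔS = −(2.5 × 10⁻⁴)(+2.2)+(7.9 × 10⁻⁴)(-16.00) = -0.013 → UNSTABLE
  93–178 m: −αΔT+βΔS = −(2.5 × 10⁻⁴)(-5.0)+(7.9 × 10⁻⁴)(+1.83) = 2.7 × 10⁻³ → stable
  178–239 m: −αΔT+βΔS = −(2.5 × 10⁻⁴)(+13.9)+(7.9 × 10⁻⁴)(+8.41) = 3.2 × 10⁻³ → stable
The 55–93 m interval has Δρ < 0: lighter water underlies denser water.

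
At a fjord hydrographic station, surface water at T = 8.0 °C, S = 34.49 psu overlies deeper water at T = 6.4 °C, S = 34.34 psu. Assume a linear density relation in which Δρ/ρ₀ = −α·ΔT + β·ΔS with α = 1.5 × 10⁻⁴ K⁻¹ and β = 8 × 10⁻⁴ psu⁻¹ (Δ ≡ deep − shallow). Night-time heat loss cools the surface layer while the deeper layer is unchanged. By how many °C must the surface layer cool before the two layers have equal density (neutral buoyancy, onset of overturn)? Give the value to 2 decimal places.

0.80 °C

Neutral buoyancy requires Δρ = 0, i.e. −α(T_deep − T_surf′) + β(S_deep − S_surf) = 0.
T_surf′ = T_deep − (β/α)·ΔS = 6.4 − (8 × 10⁻⁴/1.5 × 10⁻⁴)·(-0.15) = 7.2000 °C.
Cooling required: 8.0 − (7.2000) = 0.8000 °C.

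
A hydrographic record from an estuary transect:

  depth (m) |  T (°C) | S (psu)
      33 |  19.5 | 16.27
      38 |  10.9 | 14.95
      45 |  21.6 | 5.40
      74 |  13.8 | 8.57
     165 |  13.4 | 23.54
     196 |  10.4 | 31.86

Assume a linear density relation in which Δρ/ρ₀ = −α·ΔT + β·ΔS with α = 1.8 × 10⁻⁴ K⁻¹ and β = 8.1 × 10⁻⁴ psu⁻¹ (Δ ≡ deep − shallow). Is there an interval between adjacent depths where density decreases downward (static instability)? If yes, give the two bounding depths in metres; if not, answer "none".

Evaluate Δρ/ρ₀ = −αΔT + βΔS across each adjacent pair:
  33–38 m: −αΔT+βΔS = −(1.8 × 10⁻⁴)(-8.6)+(8.1 × 10⁻⁴)(-1.32) = 4.8 × 10⁻⁴ → stable
  38–45 m: −αΔT+βΔS = −(1.8 × 10⁻⁴)(+10.7)+(8.1 × 10⁻⁴)(-9.55) = -9.7 × 10⁻³ → UNSTABLE
  45–74 m: −αΔT+βΔS = −(1.8 × 10⁻⁴)(-7.8)+(8.1 × 10⁻⁴)(+3.17) = 4.0 × 10⁻³ → stable
  74–165 m: −αΔT+βΔS = −(1.8 × 10⁻⁴)(-0.4)+(8.1 × 10⁻⁴)(+14.97) = 0.012 → stable
  165–196 m: −αΔT+βΔS = −(1.8 × 10⁻⁴)(-3.0)+(8.1 × 10⁻⁴)(+8.32) = 7.3 × 10⁻³ → stable
The 38–45 m interval has Δρ < 0: lighter water underlies denser water.

38–45 m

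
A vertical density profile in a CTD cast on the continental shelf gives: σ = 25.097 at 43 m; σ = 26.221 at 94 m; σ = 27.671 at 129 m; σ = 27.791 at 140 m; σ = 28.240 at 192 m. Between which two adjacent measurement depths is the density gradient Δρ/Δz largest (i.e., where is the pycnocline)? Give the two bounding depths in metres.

94–129 m

Compute the density gradient over each adjacent pair:
  43–94 m: Δρ/Δz = 1.124/51 = 0.022 kg m⁻⁴
  94–129 m: Δρ/Δz = 1.450/35 = 0.041 kg m⁻⁴
  129–140 m: Δρ/Δz = 0.120/11 = 0.011 kg m⁻⁴
  140–192 m: Δρ/Δz = 0.449/52 = 8.6 × 10⁻³ kg m⁻⁴
The largest gradient is in the 94–129 m interval — the pycnocline.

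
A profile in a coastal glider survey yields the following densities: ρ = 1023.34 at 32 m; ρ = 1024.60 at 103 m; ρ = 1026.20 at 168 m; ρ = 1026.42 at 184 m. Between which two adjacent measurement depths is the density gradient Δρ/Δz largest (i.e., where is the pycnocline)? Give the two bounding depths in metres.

103–168 m

Compute the density gradient over each adjacent pair:
  32–103 m: Δρ/Δz = 1.26/71 = 0.018 kg m⁻⁴
  103–168 m: Δρ/Δz = 1.60/65 = 0.025 kg m⁻⁴
  168–184 m: Δρ/Δz = 0.22/16 = 0.014 kg m⁻⁴
The largest gradient is in the 103–168 m interval — the pycnocline.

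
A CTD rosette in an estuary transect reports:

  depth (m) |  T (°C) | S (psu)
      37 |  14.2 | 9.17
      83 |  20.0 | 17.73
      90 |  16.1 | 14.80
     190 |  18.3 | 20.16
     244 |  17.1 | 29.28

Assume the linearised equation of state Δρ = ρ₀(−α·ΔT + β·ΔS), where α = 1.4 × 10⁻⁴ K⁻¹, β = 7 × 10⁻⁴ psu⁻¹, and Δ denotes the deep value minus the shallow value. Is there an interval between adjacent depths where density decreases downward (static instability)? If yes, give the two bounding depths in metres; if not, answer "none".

Evaluate Δρ/ρ₀ = −αΔT + βΔS across each adjacent pair:
  37–83 m: −αΔT+βΔS = −(1.4 × 10⁻⁴)(+5.8)+(7 × 10⁻⁴)(+8.56) = 5.2 × 10⁻³ → stable
  83–90 m: −αΔT+βΔS = −(1.4 × 10⁻⁴)(-3.9)+(7 × 10⁻⁴)(-2.93) = -1.5 × 10⁻³ → UNSTABLE
  90–190 m: −αΔT+βΔS = −(1.4 × 10⁻⁴)(+2.2)+(7 × 10⁻⁴)(+5.36) = 3.4 × 10⁻³ → stable
  190–244 m: −αΔT+βΔS = −(1.4 × 10⁻⁴)(-1.2)+(7 × 10⁻⁴)(+9.12) = 6.6 × 10⁻³ → stable
The 83–90 m interval has Δρ < 0: lighter water underlies denser water.

83–90 m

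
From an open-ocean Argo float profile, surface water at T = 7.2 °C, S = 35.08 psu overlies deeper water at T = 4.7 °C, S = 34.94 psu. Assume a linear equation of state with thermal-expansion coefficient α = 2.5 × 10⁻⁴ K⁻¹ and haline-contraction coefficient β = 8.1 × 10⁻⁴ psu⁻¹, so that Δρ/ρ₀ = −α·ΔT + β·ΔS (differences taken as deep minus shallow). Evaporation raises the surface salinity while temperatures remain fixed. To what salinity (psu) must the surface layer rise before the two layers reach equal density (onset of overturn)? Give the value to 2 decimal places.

35.71 psu

Neutral buoyancy requires −α(T_deep − T_surf) + β(S_deep − S_surf′) = 0.
S_surf′ = S_deep − (α/β)·ΔT = 34.94 − (2.5 × 10⁻⁴/8.1 × 10⁻⁴)·(-2.5) = 35.7116 psu.
Increase required: 35.7116 − 35.08 = 0.6316 psu.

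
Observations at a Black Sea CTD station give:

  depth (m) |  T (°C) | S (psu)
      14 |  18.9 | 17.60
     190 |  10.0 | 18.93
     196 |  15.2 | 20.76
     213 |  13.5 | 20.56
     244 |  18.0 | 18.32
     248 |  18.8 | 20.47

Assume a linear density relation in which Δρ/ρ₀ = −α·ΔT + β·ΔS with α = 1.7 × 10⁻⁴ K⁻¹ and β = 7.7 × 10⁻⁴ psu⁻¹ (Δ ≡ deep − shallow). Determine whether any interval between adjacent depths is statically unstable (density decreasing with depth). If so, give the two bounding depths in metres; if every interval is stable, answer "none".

213–244 m

Evaluate Δρ/ρ₀ = −αΔT + βΔS across each adjacent pair:
  14–190 m: −αΔT+βΔS = −(1.7 × 10⁻⁴)(-8.9)+(7.7 × 10⁻⁴)(+1.33) = 2.5 × 10⁻³ → stable
  190–196 m: −αΔT+βΔS = −(1.7 × 10⁻⁴)(+5.2)+(7.7 × 10⁻⁴)(+1.83) = 5.3 × 10⁻⁴ → stable
  196–213 m: −αΔT+βΔS = −(1.7 × 10⁻⁴)(-1.7)+(7.7 × 10⁻⁴)(-0.20) = 1.4 × 10⁻⁴ → stable
  213–244 m: −αΔT+βΔS = −(1.7 × 10⁻⁴)(+4.5)+(7.7 × 10⁻⁴)(-2.24) = -2.5 × 10⁻³ → UNSTABLE
  244–248 m: −αΔT+βΔS = −(1.7 × 10⁻⁴)(+0.8)+(7.7 × 10⁻⁴)(+2.15) = 1.5 × 10⁻³ → stable
The 213–244 m interval has Δρ < 0: lighter water underlies denser water.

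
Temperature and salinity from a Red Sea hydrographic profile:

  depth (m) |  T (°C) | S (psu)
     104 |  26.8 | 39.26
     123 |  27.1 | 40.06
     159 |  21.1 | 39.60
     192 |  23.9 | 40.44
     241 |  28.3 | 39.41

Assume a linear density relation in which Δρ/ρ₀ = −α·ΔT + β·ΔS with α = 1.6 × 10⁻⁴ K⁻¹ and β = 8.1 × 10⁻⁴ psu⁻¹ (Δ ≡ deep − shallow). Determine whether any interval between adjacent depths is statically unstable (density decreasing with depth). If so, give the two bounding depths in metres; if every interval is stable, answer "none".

Evaluate Δρ/ρ₀ = −αΔT + βΔS across each adjacent pair:
  104–123 m: −αΔT+βΔS = −(1.6 × 10⁻⁴)(+0.3)+(8.1 × 10⁻⁴)(+0.80) = 6.0 × 10⁻⁴ → stable
  123–159 m: −αΔT+βΔS = −(1.6 × 10⁻⁴)(-6.0)+(8.1 × 10⁻⁴)(-0.46) = 5.9 × 10⁻⁴ → stable
  159–192 m: −αΔT+βΔS = −(1.6 × 10⁻⁴)(+2.8)+(8.1 × 10⁻⁴)(+0.84) = 2.3 × 10⁻⁴ → stable
  192–241 m: −αΔT+βΔS = −(1.6 × 10⁻⁴)(+4.4)+(8.1 × 10⁻⁴)(-1.03) = -1.5 × 10⁻³ → UNSTABLE
The 192–241 m interval has Δρ < 0: lighter water underlies denser water.

192–241 m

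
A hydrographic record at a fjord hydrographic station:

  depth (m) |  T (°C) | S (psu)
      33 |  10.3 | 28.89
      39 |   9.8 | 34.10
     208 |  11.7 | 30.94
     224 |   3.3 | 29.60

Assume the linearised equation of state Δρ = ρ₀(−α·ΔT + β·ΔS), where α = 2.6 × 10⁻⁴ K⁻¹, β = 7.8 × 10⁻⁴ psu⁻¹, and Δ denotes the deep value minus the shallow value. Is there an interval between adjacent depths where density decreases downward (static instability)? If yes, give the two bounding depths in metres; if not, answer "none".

39–208 m

Evaluate Δρ/ρ₀ = −αΔT + βΔS across each adjacent pair:
  33–39 m: −αΔT+βΔS = −(2.6 × 10⁻⁴)(-0.5)+(7.8 × 10⁻⁴)(+5.21) = 4.2 × 10⁻³ → stable
  39–208 m: −αΔT+βΔS = −(2.6 × 10⁻⁴)(+1.9)+(7.8 × 10⁻⁴)(-3.16) = -3.0 × 10⁻³ → UNSTABLE
  208–224 m: −αΔT+βΔS = −(2.6 × 10⁻⁴)(-8.4)+(7.8 × 10⁻⁴)(-1.34) = 1.1 × 10⁻³ → stable
The 39–208 m interval has Δρ < 0: lighter water underlies denser water.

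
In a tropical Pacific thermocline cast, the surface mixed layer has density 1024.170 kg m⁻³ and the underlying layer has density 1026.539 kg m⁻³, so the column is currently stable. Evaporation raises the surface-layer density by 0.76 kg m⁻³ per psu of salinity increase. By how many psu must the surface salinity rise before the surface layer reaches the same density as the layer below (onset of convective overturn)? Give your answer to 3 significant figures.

3.12 psu

Density deficit of the surface layer: 1026.539 − 1024.170 = 2.369 kg m⁻³.
Required change = 2.369 / 0.76 = 3.12 psu.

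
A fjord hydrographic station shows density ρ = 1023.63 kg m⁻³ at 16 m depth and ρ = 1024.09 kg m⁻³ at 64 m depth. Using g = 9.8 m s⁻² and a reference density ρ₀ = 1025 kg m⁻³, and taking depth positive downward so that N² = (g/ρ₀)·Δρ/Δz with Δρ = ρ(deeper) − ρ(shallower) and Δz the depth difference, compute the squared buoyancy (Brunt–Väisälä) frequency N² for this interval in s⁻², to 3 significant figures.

9.16 × 10⁻⁵ s⁻²

Δρ = 1024.09 − 1023.63 = 0.46 kg m⁻³ over Δz = 64 − 16 = 48 m.
N² = (9.8/1025) × (0.46/48) = 9.1626 × 10⁻⁵ s⁻² ≈ 9.16 × 10⁻⁵ s⁻².
A positive N² confirms static stability across the interval.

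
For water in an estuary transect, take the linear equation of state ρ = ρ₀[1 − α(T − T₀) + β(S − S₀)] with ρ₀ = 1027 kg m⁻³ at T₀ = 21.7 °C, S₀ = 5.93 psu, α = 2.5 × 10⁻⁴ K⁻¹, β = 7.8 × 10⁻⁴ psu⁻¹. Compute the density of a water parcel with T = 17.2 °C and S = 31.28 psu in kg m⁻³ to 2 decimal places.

1048.46 kg m⁻³

T − T₀ = -4.5 K, S − S₀ = +25.35 psu.
Bracket = 1 − α·(-4.5) + β·(+25.35) = 1 + (0.020898) = 1.0208980.
ρ = 1027 × 1.0208980 = 1048.46 kg m⁻³.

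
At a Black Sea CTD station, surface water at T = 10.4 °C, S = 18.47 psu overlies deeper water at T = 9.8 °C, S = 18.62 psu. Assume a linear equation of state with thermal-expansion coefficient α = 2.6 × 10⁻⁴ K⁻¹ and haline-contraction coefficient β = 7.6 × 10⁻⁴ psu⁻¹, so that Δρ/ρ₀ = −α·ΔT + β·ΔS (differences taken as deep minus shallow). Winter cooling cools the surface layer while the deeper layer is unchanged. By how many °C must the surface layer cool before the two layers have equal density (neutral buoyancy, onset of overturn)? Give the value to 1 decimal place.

1.0 °C

Neutral buoyancy requires Δρ = 0, i.e. −α(T_deep − T_surf′) + β(S_deep − S_surf) = 0.
T_surf′ = T_deep − (β/α)·ΔS = 9.8 − (7.6 × 10⁻⁴/2.6 × 10⁻⁴)·(+0.15) = 9.362 °C.
Cooling required: 10.4 − (9.362) = 1.038 °C.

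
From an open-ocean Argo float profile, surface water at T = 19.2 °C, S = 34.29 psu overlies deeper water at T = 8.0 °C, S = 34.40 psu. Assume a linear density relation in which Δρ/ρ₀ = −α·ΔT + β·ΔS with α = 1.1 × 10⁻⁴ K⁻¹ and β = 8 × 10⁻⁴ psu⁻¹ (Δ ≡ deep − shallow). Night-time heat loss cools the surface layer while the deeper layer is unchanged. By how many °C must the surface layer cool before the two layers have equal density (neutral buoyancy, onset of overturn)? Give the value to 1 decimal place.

12.0 °C

Neutral buoyancy requires Δρ = 0, i.e. −α(T_deep − T_surf′) + β(S_deep − S_surf) = 0.
T_surf′ = T_deep − (β/α)·ΔS = 8.0 − (8 × 10⁻⁴/1.1 × 10⁻⁴)·(+0.11) = 7.200 °C.
Cooling required: 19.2 − (7.200) = 12.000 °C.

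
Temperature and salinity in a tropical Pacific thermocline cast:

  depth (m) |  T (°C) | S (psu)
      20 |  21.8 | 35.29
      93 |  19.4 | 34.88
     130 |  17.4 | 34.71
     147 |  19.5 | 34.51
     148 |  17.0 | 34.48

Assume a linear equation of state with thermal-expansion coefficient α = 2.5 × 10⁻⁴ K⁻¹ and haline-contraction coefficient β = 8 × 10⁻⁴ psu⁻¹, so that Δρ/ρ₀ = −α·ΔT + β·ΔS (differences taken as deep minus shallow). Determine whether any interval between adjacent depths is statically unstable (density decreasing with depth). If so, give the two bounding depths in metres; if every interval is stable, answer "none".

Evaluate Δρ/ρ₀ = −αΔT + βΔS across each adjacent pair:
  20–93 m: −αΔT+βΔS = −(2.5 × 10⁻⁴)(-2.4)+(8 × 10⁻⁴)(-0.41) = 2.7 × 10⁻⁴ → stable
  93–130 m: −αΔT+βΔS = −(2.5 × 10⁻⁴)(-2.0)+(8 × 10⁻⁴)(-0.17) = 3.6 × 10⁻⁴ → stable
  130–147 m: −αΔT+βΔS = −(2.5 × 10⁻⁴)(+2.1)+(8 × 10⁻⁴)(-0.20) = -6.9 × 10⁻⁴ → UNSTABLE
  147–148 m: −αΔT+βΔS = −(2.5 × 10⁻⁴)(-2.5)+(8 × 10⁻⁴)(-0.03) = 6.0 × 10⁻⁴ → stable
The 130–147 m interval has Δρ < 0: lighter water underlies denser water.

130–147 m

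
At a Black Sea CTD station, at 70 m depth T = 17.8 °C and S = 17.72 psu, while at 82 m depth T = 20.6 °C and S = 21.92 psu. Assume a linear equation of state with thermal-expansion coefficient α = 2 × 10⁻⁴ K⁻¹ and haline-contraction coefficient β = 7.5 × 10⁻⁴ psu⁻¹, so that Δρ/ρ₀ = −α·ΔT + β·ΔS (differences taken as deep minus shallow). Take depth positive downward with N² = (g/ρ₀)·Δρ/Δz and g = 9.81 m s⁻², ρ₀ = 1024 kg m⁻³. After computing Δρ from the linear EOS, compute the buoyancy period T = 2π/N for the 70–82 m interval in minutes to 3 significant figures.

ΔT = +2.8 K, ΔS = +4.20 psu (deep − shallow).
Δρ/ρ₀ = −αΔT + βΔS = -5.60 × 10⁻⁴ + 3.15 × 10⁻³ = 2.59 × 10⁻³, so Δρ ≈ 2.652 kg m⁻³.
N² = (g/ρ₀)·Δρ/Δz = g·(Δρ/ρ₀)/Δz = 9.81 × 2.59 × 10⁻³ / 12 = 2.1173 × 10⁻³ s⁻².
N = √(2.1173 × 10⁻³) = 0.046014 rad s⁻¹ → T = 2π/N = 136.55 s = 2.2758 min ≈ 2.28 min.

2.28 min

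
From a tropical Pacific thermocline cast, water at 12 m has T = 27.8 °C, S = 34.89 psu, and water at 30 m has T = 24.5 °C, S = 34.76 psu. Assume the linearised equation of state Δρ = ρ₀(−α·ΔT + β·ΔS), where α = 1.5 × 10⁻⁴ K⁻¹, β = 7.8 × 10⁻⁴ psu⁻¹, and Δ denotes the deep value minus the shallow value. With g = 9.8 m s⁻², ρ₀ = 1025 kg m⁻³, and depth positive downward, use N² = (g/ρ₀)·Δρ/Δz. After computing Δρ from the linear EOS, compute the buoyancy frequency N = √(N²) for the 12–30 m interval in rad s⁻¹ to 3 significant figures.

ΔT = -3.3 K, ΔS = -0.13 psu (deep − shallow).
Δρ/ρ₀ = −αΔT + βΔS = 4.95 × 10⁻⁴ − 1.014 × 10⁻⁴ = 3.936 × 10⁻⁴, so Δρ ≈ 0.4034 kg m⁻³.
N² = (g/ρ₀)·Δρ/Δz = g·(Δρ/ρ₀)/Δz = 9.8 × 3.936 × 10⁻⁴ / 18 = 2.1429 × 10⁻⁴ s⁻².
N = √(2.1429 × 10⁻⁴) = 0.014639 rad s⁻¹ ≈ 0.0146 rad s⁻¹.

0.0146 rad s⁻¹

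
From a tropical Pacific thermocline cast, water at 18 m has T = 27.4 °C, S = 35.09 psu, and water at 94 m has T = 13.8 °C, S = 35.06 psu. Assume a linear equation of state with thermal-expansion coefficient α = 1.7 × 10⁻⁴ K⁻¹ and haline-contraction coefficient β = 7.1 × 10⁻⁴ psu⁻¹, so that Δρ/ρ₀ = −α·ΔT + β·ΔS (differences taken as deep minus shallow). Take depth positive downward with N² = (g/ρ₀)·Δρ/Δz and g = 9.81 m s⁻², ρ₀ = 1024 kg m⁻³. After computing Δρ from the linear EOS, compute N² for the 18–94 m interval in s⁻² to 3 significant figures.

ΔT = -13.6 K, ΔS = -0.03 psu (deep − shallow).
Δρ/ρ₀ = −αΔT + βΔS = 2.312 × 10⁻³ − 2.13 × 10⁻⁵ = 2.2907 × 10⁻³, so Δρ ≈ 2.346 kg m⁻³.
N² = (g/ρ₀)·Δρ/Δz = g·(Δρ/ρ₀)/Δz = 9.81 × 2.2907 × 10⁻³ / 76 = 2.9568 × 10⁻⁴ s⁻² ≈ 2.96 × 10⁻⁴ s⁻².

2.96 × 10⁻⁴ s⁻²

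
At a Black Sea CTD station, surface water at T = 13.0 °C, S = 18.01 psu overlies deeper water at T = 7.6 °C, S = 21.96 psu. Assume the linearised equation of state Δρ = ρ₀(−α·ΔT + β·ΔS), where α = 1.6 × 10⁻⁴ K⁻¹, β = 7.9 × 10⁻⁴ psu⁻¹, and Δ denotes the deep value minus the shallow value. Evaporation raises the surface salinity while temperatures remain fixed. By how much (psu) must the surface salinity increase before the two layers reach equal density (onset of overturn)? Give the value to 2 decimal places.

Neutral buoyancy requires −α(T_deep − T_surf) + β(S_deep − S_surf′) = 0.
S_surf′ = S_deep − (α/β)·ΔT = 21.96 − (1.6 × 10⁻⁴/7.9 × 10⁻⁴)·(-5.4) = 23.0537 psu.
Increase required: 23.0537 − 18.01 = 5.0437 psu.

5.04 psu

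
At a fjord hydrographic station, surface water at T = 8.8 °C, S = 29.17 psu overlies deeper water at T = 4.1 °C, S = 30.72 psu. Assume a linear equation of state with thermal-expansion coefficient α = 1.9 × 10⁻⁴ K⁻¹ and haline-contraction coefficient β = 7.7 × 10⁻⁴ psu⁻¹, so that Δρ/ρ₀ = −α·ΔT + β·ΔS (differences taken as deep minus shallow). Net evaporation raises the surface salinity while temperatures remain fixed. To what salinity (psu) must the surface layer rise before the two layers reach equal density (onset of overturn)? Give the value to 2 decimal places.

Neutral buoyancy requires −α(T_deep − T_surf) + β(S_deep − S_surf′) = 0.
S_surf′ = S_deep − (α/β)·ΔT = 30.72 − (1.9 × 10⁻⁴/7.7 × 10⁻⁴)·(-4.7) = 31.8797 psu.
Increase required: 31.8797 − 29.17 = 2.7097 psu.

31.88 psu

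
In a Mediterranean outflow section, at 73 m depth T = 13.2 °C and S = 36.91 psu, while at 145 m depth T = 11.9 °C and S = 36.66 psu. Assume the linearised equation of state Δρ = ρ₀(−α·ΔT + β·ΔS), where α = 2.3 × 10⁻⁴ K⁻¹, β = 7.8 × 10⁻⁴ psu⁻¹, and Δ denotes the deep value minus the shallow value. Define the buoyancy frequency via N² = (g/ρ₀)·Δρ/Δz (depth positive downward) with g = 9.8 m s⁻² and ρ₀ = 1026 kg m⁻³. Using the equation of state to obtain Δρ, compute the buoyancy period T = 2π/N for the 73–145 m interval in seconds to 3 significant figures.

ΔT = -1.3 K, ΔS = -0.25 psu (deep − shallow).
Δρ/ρ₀ = −αΔT + βΔS = 2.99 × 10⁻⁴ − 1.95 × 10⁻⁴ = 1.04 × 10⁻⁴, so Δρ ≈ 0.1067 kg m⁻³.
N² = (g/ρ₀)·Δρ/Δz = g·(Δρ/ρ₀)/Δz = 9.8 × 1.04 × 10⁻⁴ / 72 = 1.4156 × 10⁻⁵ s⁻².
N = √(1.4156 × 10⁻⁵) = 3.7624 × 10⁻³ rad s⁻¹ → T = 2π/N = 1.6700 × 10³ s ≈ 1.67 × 10³ s.

1.67 × 10³ s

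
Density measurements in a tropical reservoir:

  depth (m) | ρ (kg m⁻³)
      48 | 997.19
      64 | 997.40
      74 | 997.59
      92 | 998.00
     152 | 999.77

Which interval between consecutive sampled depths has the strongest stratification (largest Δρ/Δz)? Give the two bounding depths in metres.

92–152 m

Compute the density gradient over each adjacent pair:
  48–64 m: Δρ/Δz = 0.21/16 = 0.013 kg m⁻⁴
  64–74 m: Δρ/Δz = 0.19/10 = 0.019 kg m⁻⁴
  74–92 m: Δρ/Δz = 0.41/18 = 0.023 kg m⁻⁴
  92–152 m: Δρ/Δz = 1.77/60 = 0.030 kg m⁻⁴
The largest gradient is in the 92–152 m interval — the pycnocline.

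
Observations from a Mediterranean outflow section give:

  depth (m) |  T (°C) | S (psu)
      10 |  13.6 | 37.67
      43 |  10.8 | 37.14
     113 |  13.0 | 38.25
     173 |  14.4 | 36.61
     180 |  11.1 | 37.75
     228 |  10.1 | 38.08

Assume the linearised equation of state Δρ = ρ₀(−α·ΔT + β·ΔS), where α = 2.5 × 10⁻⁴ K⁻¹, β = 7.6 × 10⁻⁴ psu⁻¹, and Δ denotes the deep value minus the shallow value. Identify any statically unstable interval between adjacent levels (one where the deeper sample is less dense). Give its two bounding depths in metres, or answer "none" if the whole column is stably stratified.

113–173 m

Evaluate Δρ/ρ₀ = −αΔT + βΔS across each adjacent pair:
  10–43 m: −αΔT+βΔS = −(2.5 × 10⁻⁴)(-2.8)+(7.6 × 10⁻⁴)(-0.53) = 3.0 × 10⁻⁴ → stable
  43–113 m: −αΔT+βΔS = −(2.5 × 10⁻⁴)(+2.2)+(7.6 × 10⁻⁴)(+1.11) = 2.9 × 10⁻⁴ → stable
  113–173 m: −αΔT+βΔS = −(2.5 × 10⁻⁴)(+1.4)+(7.6 × 10⁻⁴)(-1.64) = -1.6 × 10⁻³ → UNSTABLE
  173–180 m: −αΔT+βΔS = −(2.5 × 10⁻⁴)(-3.3)+(7.6 × 10⁻⁴)(+1.14) = 1.7 × 10⁻³ → stable
  180–228 m: −αΔT+βΔS = −(2.5 × 10⁻⁴)(-1.0)+(7.6 × 10⁻⁴)(+0.33) = 5.0 × 10⁻⁴ → stable
The 113–173 m interval has Δρ < 0: lighter water underlies denser water.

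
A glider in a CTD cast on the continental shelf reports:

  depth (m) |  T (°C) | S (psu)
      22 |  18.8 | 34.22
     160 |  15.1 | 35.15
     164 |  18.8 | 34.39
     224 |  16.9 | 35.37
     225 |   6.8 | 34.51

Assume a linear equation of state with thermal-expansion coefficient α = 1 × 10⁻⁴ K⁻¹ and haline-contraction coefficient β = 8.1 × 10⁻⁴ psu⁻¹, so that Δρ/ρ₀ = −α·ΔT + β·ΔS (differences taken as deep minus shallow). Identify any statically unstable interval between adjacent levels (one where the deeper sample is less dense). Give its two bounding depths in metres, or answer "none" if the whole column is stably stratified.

160–164 m

Evaluate Δρ/ρ₀ = −αΔT + βΔS across each adjacent pair:
  22–160 m: −αΔT+βΔS = −(1 × 10⁻⁴)(-3.7)+(8.1 × 10⁻⁴)(+0.93) = 1.1 × 10⁻³ → stable
  160–164 m: −αΔT+βΔS = −(1 × 10⁻⁴)(+3.7)+(8.1 × 10⁻⁴)(-0.76) = -9.9 × 10⁻⁴ → UNSTABLE
  164–224 m: −αΔT+βΔS = −(1 × 10⁻⁴)(-1.9)+(8.1 × 10⁻⁴)(+0.98) = 9.8 × 10⁻⁴ → stable
  224–225 m: −αΔT+βΔS = −(1 × 10⁻⁴)(-10.1)+(8.1 × 10⁻⁴)(-0.86) = 3.1 × 10⁻⁴ → stable
The 160–164 m interval has Δρ < 0: lighter water underlies denser water.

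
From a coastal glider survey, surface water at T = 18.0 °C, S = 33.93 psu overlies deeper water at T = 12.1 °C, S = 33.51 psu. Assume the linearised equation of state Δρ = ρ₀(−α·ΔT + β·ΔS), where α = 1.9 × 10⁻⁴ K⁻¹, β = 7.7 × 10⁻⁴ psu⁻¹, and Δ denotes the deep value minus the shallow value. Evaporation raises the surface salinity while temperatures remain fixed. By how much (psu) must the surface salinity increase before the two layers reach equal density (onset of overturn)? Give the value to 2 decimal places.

Neutral buoyancy requires −α(T_deep − T_surf) + β(S_deep − S_surf′) = 0.
S_surf′ = S_deep − (α/β)·ΔT = 33.51 − (1.9 × 10⁻⁴/7.7 × 10⁻⁴)·(-5.9) = 34.9658 psu.
Increase required: 34.9658 − 33.93 = 1.0358 psu.

1.04 psu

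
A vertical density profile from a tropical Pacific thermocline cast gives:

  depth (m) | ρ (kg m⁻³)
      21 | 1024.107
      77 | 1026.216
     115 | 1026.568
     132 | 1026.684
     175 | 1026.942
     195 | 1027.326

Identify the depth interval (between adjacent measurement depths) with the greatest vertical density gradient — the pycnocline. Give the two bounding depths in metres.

21–77 m

Compute the density gradient over each adjacent pair:
  21–77 m: Δρ/Δz = 2.109/56 = 0.038 kg m⁻⁴
  77–115 m: Δρ/Δz = 0.352/38 = 9.3 × 10⁻³ kg m⁻⁴
  115–132 m: Δρ/Δz = 0.116/17 = 6.8 × 10⁻³ kg m⁻⁴
  132–175 m: Δρ/Δz = 0.258/43 = 6.0 × 10⁻³ kg m⁻⁴
  175–195 m: Δρ/Δz = 0.384/20 = 0.019 kg m⁻⁴
The largest gradient is in the 21–77 m interval — the pycnocline.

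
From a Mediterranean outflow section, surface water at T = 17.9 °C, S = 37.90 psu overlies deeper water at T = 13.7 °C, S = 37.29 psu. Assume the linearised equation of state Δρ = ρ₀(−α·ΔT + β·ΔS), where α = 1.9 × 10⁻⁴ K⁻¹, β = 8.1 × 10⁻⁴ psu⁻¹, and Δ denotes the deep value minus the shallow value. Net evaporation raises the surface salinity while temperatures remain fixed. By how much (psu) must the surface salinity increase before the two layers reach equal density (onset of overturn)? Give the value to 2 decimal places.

Neutral buoyancy requires −α(T_deep − T_surf) + β(S_deep − S_surf′) = 0.
S_surf′ = S_deep − (α/β)·ΔT = 37.29 − (1.9 × 10⁻⁴/8.1 × 10⁻⁴)·(-4.2) = 38.2752 psu.
Increase required: 38.2752 − 37.90 = 0.3752 psu.

0.38 psu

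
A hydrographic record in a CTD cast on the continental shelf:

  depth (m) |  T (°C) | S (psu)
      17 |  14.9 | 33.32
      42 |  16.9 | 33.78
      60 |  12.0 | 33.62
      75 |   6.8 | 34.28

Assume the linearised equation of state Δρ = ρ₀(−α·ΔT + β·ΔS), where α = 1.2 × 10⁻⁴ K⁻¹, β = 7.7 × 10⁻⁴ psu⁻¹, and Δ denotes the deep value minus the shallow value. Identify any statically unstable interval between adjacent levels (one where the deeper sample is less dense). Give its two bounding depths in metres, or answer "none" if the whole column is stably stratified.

none

Evaluate Δρ/ρ₀ = −αΔT + βΔS across each adjacent pair:
  17–42 m: −αΔT+βΔS = −(1.2 × 10⁻⁴)(+2.0)+(7.7 × 10⁻⁴)(+0.46) = 1.1 × 10⁻⁴ → stable
  42–60 m: −αΔT+βΔS = −(1.2 × 10⁻⁴)(-4.9)+(7.7 × 10⁻⁴)(-0.16) = 4.6 × 10⁻⁴ → stable
  60–75 m: −αΔT+βΔS = −(1.2 × 10⁻⁴)(-5.2)+(7.7 × 10⁻⁴)(+0.66) = 1.1 × 10⁻³ → stable
Every interval has Δρ > 0: the column is stably stratified throughout.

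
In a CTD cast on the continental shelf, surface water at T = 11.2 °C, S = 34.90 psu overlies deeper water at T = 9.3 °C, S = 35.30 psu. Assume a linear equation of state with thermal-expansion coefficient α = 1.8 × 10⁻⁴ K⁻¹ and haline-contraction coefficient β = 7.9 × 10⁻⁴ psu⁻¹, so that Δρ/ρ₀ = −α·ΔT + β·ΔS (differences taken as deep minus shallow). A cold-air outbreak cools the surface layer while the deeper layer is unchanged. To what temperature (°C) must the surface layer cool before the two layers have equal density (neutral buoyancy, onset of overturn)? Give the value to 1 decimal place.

7.5 °C

Neutral buoyancy requires Δρ = 0, i.e. −α(T_deep − T_surf′) + β(S_deep − S_surf) = 0.
T_surf′ = T_deep − (β/α)·ΔS = 9.3 − (7.9 × 10⁻⁴/1.8 × 10⁻⁴)·(+0.40) = 7.544 °C.
Cooling required: 11.2 − (7.544) = 3.656 °C.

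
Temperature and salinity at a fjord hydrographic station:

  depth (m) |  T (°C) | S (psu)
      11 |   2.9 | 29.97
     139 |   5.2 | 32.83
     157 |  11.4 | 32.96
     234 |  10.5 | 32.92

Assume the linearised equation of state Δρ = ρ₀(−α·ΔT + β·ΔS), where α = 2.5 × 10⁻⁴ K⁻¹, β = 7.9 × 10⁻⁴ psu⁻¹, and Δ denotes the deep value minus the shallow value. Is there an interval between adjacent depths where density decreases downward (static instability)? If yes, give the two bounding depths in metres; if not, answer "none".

139–157 m

Evaluate Δρ/ρ₀ = −αΔT + βΔS across each adjacent pair:
  11–139 m: −αΔT+βΔS = −(2.5 × 10⁻⁴)(+2.3)+(7.9 × 10⁻⁴)(+2.86) = 1.7 × 10⁻³ → stable
  139–157 m: −αΔT+βΔS = −(2.5 × 10⁻⁴)(+6.2)+(7.9 × 10⁻⁴)(+0.13) = -1.4 × 10⁻³ → UNSTABLE
  157–234 m: −αΔT+βΔS = −(2.5 × 10⁻⁴)(-0.9)+(7.9 × 10⁻⁴)(-0.04) = 1.9 × 10⁻⁴ → stable
The 139–157 m interval has Δρ < 0: lighter water underlies denser water.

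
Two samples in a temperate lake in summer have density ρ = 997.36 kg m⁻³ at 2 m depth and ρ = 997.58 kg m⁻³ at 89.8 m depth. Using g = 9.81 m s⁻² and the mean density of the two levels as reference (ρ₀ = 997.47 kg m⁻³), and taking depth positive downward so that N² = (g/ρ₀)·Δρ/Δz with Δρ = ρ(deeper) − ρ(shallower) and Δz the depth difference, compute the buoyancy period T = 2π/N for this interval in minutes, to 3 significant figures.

21.1 min

Δρ = 997.58 − 997.36 = 0.22 kg m⁻³ over Δz = 89.8 − 2 = 87.8 m.
N² = (9.81/997.47) × (0.22/87.8) = 2.4643 × 10⁻⁵ s⁻².
N = √(2.4643 × 10⁻⁵) = 4.9642 × 10⁻³ rad s⁻¹, so T = 2π/N = 1.2657 × 10³ s = 21.095 min ≈ 21.1 min.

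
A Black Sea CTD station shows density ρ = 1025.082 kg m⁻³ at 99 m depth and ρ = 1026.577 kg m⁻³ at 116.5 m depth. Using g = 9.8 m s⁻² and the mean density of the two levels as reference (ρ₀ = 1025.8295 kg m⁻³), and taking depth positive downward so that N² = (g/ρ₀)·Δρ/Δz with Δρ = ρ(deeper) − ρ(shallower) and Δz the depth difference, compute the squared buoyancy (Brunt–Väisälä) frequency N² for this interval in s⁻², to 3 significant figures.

8.16 × 10⁻⁴ s⁻²

Δρ = 1026.577 − 1025.082 = 1.495 kg m⁻³ over Δz = 116.5 − 99 = 17.5 m.
N² = (9.8/1025.8295) × (1.495/17.5) = 8.1612 × 10⁻⁴ s⁻² ≈ 8.16 × 10⁻⁴ s⁻².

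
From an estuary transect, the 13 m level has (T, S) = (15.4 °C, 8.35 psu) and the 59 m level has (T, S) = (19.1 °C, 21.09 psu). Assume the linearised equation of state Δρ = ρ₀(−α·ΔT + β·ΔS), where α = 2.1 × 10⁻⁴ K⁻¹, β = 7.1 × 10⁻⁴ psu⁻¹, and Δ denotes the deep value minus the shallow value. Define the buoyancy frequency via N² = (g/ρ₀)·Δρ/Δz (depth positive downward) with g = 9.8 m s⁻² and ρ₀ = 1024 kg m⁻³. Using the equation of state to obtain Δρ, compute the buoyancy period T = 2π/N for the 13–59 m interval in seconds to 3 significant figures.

ΔT = +3.7 K, ΔS = +12.74 psu (deep − shallow).
Δρ/ρ₀ = −αΔT + βΔS = -7.77 × 10⁻⁴ + 9.0454 × 10⁻³ = 8.2684 × 10⁻³, so Δρ ≈ 8.467 kg m⁻³.
N² = (g/ρ₀)·Δρ/Δz = g·(Δρ/ρ₀)/Δz = 9.8 × 8.2684 × 10⁻³ / 46 = 1.7615 × 10⁻³ s⁻².
N = √(1.7615 × 10⁻³) = 0.041970 rad s⁻¹ → T = 2π/N = 149.71 s ≈ 150 s.

150 s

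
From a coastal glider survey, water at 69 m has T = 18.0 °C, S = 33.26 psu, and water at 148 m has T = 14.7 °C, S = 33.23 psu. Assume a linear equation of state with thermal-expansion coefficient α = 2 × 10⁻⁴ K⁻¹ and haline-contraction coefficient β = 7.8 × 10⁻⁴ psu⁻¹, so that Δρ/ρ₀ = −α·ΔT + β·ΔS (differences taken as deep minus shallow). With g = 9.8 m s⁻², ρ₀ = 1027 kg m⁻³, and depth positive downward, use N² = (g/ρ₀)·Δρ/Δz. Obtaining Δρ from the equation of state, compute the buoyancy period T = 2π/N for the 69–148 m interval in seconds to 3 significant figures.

707 s

ΔT = -3.3 K, ΔS = -0.03 psu (deep − shallow).
Δρ/ρ₀ = −αΔT + βΔS = 6.60 × 10⁻⁴ − 2.34 × 10⁻⁵ = 6.366 × 10⁻⁴, so Δρ ≈ 0.6538 kg m⁻³.
N² = (g/ρ₀)·Δρ/Δz = g·(Δρ/ρ₀)/Δz = 9.8 × 6.366 × 10⁻⁴ / 79 = 7.8971 × 10⁻⁵ s⁻².
N = √(7.8971 × 10⁻⁵) = 8.8866 × 10⁻³ rad s⁻¹ → T = 2π/N = 707.04 s ≈ 707 s.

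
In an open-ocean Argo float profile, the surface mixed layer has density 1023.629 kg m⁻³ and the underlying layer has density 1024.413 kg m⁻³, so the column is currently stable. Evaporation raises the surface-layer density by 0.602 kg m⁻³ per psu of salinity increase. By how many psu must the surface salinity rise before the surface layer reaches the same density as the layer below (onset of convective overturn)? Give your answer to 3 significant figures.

1.30 psu

Density deficit of the surface layer: 1024.413 − 1023.629 = 0.784 kg m⁻³.
Required change = 0.784 / 0.602 = 1.30 psu.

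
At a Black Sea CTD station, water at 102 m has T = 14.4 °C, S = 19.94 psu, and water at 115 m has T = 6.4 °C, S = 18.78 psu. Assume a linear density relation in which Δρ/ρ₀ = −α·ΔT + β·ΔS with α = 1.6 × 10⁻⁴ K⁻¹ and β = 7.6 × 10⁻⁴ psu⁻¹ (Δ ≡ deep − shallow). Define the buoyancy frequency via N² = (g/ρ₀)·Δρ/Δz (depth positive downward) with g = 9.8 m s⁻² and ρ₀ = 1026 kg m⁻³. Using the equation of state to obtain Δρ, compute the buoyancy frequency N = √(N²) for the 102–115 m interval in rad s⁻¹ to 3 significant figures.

0.0173 rad s⁻¹

ΔT = -8.0 K, ΔS = -1.16 psu (deep − shallow).
Δρ/ρ₀ = −αΔT + βΔS = 1.28 × 10⁻³ − 8.816 × 10⁻⁴ = 3.984 × 10⁻⁴, so Δρ ≈ 0.4088 kg m⁻³.
N² = (g/ρ₀)·Δρ/Δz = g·(Δρ/ρ₀)/Δz = 9.8 × 3.984 × 10⁻⁴ / 13 = 3.0033 × 10⁻⁴ s⁻².
N = √(3.0033 × 10⁻⁴) = 0.017330 rad s⁻¹ ≈ 0.0173 rad s⁻¹.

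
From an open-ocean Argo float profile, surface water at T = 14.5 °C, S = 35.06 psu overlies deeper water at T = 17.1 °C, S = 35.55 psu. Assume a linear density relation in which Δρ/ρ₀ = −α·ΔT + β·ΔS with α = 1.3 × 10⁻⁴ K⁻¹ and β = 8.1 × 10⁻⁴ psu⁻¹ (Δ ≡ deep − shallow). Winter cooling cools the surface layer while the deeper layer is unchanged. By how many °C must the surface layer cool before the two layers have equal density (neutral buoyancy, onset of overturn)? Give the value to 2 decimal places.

0.45 °C

Neutral buoyancy requires Δρ = 0, i.e. −α(T_deep − T_surf′) + β(S_deep − S_surf) = 0.
T_surf′ = T_deep − (β/α)·ΔS = 17.1 − (8.1 × 10⁻⁴/1.3 × 10⁻⁴)·(+0.49) = 14.0469 °C.
Cooling required: 14.5 − (14.0469) = 0.4531 °C.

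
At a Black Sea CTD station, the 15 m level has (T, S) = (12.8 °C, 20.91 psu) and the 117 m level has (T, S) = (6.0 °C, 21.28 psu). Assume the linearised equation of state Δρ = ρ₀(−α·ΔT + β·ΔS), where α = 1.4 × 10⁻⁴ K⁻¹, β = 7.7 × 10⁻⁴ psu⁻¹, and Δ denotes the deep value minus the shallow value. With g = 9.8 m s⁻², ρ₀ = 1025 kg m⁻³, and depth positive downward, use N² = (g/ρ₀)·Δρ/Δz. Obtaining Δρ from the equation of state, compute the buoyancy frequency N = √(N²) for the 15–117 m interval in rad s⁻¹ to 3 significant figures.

ΔT = -6.8 K, ΔS = +0.37 psu (deep − shallow).
Δρ/ρ₀ = −αΔT + βΔS = 9.52 × 10⁻⁴ + 2.849 × 10⁻⁴ = 1.2369 × 10⁻³, so Δρ ≈ 1.268 kg m⁻³.
N² = (g/ρ₀)·Δρ/Δz = g·(Δρ/ρ₀)/Δz = 9.8 × 1.2369 × 10⁻³ / 102 = 1.1884 × 10⁻⁴ s⁻².
N = √(1.1884 × 10⁻⁴) = 0.010901 rad s⁻¹ ≈ 0.0109 rad s⁻¹.

0.0109 rad s⁻¹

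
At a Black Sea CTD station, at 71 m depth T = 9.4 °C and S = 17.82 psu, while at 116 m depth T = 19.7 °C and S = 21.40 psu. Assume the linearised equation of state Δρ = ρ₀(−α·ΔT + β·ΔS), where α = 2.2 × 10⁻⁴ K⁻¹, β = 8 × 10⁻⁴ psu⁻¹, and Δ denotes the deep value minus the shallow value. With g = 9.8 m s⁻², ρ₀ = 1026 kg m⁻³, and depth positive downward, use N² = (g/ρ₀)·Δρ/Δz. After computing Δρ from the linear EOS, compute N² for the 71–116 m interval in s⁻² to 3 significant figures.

1.30 × 10⁻⁴ s⁻²

ΔT = +10.3 K, ΔS = +3.58 psu (deep − shallow).
Δρ/ρ₀ = −αΔT + βΔS = -2.266 × 10⁻³ + 2.864 × 10⁻³ = 5.98 × 10⁻⁴, so Δρ ≈ 0.6135 kg m⁻³.
N² = (g/ρ₀)·Δρ/Δz = g·(Δρ/ρ₀)/Δz = 9.8 × 5.98 × 10⁻⁴ / 45 = 1.3023 × 10⁻⁴ s⁻² ≈ 1.30 × 10⁻⁴ s⁻².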